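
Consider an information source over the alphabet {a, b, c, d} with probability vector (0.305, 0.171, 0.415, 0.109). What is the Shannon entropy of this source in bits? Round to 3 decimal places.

H = −Σ pᵢ log₂ pᵢ.
−0.305·log₂(0.305) = 0.5225
−0.171·log₂(0.171) = 0.4357
−0.415·log₂(0.415) = 0.5266
−0.109·log₂(0.109) = 0.3485
Sum ≈ 1.8333 → 1.833 bits.

1.833 bits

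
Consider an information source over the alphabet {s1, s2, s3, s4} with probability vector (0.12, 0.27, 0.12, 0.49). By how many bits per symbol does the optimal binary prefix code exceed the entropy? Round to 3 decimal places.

Entropy H = −Σ p log₂ p ≈ 1.7484 bits.
Huffman merges: 3/25+3/25→6/25; 6/25+27/100→51/100; 49/100+51/100→1. L = 7/4 ≈ 1.7500.
L − H = 1.7500 − 1.7484 = 0.002 bits.

0.002 bits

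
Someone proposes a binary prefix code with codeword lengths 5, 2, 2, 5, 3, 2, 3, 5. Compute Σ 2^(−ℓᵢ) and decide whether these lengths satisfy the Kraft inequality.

1.09375; no

With common denominator 2^5 = 32: Σ 2^(−ℓᵢ) = 1/32 + 8/32 + 8/32 + 1/32 + 4/32 + 8/32 + 4/32 + 1/32 = 35/32 = 1.09375.
Kraft's inequality requires Σ ≤ 1; here Σ = 1.09375 > 1, so no such prefix code exists.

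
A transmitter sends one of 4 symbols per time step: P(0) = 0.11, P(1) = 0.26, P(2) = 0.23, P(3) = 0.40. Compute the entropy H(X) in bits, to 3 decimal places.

H = −Σ pᵢ log₂ pᵢ.
−0.11·log₂(0.11) = 0.3503
−0.26·log₂(0.26) = 0.5053
−0.23·log₂(0.23) = 0.4877
−0.40·log₂(0.40) = 0.5288
Sum ≈ 1.8720 → 1.872 bits.

1.872 bits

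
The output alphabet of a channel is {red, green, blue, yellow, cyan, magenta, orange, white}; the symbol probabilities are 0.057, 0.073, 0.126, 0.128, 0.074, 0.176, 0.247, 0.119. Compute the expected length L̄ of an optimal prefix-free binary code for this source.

2.883 bits/symbol

Repeatedly combine the two least-probable nodes; the expected code length is the sum of the merged weights.
merge 57/1000 + 73/1000 → 13/100
merge 37/500 + 119/1000 → 193/1000
merge 63/500 + 16/125 → 127/500
merge 13/100 + 22/125 → 153/500
merge 193/1000 + 247/1000 → 11/25
merge 127/500 + 153/500 → 14/25
merge 11/25 + 14/25 → 1
L = 13/100 + 193/1000 + 127/500 + 153/500 + 11/25 + 14/25 + 1 = 2883/1000 = 2.883 bits/symbol.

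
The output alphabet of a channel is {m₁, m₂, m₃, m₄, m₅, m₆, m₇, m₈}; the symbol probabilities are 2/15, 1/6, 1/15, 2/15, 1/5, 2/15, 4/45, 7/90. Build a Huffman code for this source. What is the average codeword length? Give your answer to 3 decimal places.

Repeatedly combine the two least-probable nodes; the expected code length is the sum of the merged weights.
merge 1/15 + 7/90 → 13/90
merge 4/45 + 2/15 → 2/9
merge 2/15 + 2/15 → 4/15
merge 13/90 + 1/6 → 14/45
merge 1/5 + 2/9 → 19/45
merge 4/15 + 14/45 → 26/45
merge 19/45 + 26/45 → 1
L = 13/90 + 2/9 + 4/15 + 14/45 + 19/45 + 26/45 + 1 = 53/18 ≈ 2.944 bits/symbol.

2.944 bits/symbol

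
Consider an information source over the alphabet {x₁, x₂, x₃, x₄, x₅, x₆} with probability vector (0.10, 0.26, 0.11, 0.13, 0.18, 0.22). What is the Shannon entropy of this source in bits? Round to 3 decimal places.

2.496 bits

H = −Σ pᵢ log₂ pᵢ.
−0.10·log₂(0.10) = 0.3322
−0.26·log₂(0.26) = 0.5053
−0.11·log₂(0.11) = 0.3503
−0.13·log₂(0.13) = 0.3826
−0.18·log₂(0.18) = 0.4453
−0.22·log₂(0.22) = 0.4806
Sum ≈ 2.4963 → 2.496 bits.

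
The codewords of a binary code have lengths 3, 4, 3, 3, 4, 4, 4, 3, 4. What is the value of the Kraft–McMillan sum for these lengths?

With common denominator 2^4 = 16: Σ 2^(−ℓᵢ) = 2/16 + 1/16 + 2/16 + 2/16 + 1/16 + 1/16 + 1/16 + 2/16 + 1/16 = 13/16 = 0.8125.

0.8125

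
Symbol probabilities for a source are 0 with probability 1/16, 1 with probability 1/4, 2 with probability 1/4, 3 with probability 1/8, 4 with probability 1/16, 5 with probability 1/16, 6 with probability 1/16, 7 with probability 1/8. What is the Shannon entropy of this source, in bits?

2.75 bits

Each probability is a power of 1/2, so log₂(1/p) is an integer.
H = Σ p·log₂(1/p) = 1/16·4 + 1/4·2 + 1/4·2 + 1/8·3 + 1/16·4 + 1/16·4 + 1/16·4 + 1/8·3 = 2.75 bits.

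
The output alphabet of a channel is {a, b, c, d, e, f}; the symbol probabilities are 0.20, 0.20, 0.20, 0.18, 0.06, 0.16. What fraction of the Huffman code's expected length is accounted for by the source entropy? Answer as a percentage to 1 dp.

96.3%

Entropy H = −Σ p log₂ p ≈ 2.5050 bits.
Huffman merges: 3/50+4/25→11/50; 9/50+1/5→19/50; 1/5+1/5→2/5; 11/50+19/50→3/5; 2/5+3/5→1. L = 13/5 ≈ 2.6000.
Efficiency = H/L = 2.5050/2.6000 = 96.3%.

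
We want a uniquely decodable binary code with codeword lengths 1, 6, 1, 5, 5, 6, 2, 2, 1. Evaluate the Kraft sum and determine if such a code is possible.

2.09375; no

With common denominator 2^6 = 64: Σ 2^(−ℓᵢ) = 32/64 + 1/64 + 32/64 + 2/64 + 2/64 + 1/64 + 16/64 + 16/64 + 32/64 = 134/64 = 2.09375.
Kraft's inequality requires Σ ≤ 1; here Σ = 2.09375 > 1, so no such prefix code exists.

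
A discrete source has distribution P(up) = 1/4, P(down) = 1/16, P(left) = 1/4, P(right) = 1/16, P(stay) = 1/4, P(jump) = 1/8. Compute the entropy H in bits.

2.375 bits

Each probability is a power of 1/2, so log₂(1/p) is an integer.
H = Σ p·log₂(1/p) = 1/4·2 + 1/16·4 + 1/4·2 + 1/16·4 + 1/4·2 + 1/8·3 = 2.375 bits.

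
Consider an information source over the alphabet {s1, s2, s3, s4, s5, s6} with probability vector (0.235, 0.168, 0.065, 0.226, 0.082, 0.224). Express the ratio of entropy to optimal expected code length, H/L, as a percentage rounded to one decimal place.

99.3%

Entropy H = −Σ p log₂ p ≈ 2.4439 bits.
Huffman merges: 13/200+41/500→147/1000; 147/1000+21/125→63/200; 28/125+113/500→9/20; 47/200+63/200→11/20; 9/20+11/20→1. L = 1231/500 ≈ 2.4620.
Efficiency = H/L = 2.4439/2.4620 = 99.3%.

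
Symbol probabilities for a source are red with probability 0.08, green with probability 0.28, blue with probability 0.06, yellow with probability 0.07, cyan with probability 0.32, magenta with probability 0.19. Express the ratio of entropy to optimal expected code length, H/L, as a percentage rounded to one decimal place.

Entropy H = −Σ p log₂ p ≈ 2.2991 bits.
Huffman merges: 3/50+7/100→13/100; 2/25+13/100→21/100; 19/100+21/100→2/5; 7/25+8/25→3/5; 2/5+3/5→1. L = 117/50 ≈ 2.3400.
Efficiency = H/L = 2.2991/2.3400 = 98.3%.

98.3%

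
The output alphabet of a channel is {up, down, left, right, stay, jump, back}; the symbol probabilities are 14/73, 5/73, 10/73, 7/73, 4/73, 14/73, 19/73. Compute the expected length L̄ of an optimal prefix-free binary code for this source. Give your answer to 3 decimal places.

2.671 bits/symbol

Repeatedly combine the two least-probable nodes; the expected code length is the sum of the merged weights.
merge 4/73 + 5/73 → 9/73
merge 7/73 + 9/73 → 16/73
merge 10/73 + 14/73 → 24/73
merge 14/73 + 16/73 → 30/73
merge 19/73 + 24/73 → 43/73
merge 30/73 + 43/73 → 1
L = 9/73 + 16/73 + 24/73 + 30/73 + 43/73 + 1 = 195/73 ≈ 2.671 bits/symbol.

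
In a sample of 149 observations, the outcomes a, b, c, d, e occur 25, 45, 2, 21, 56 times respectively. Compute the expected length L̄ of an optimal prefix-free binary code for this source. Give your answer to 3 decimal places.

Probabilities are the counts divided by 149.
Repeatedly combine the two least-probable nodes; the expected code length is the sum of the merged weights.
merge 2/149 + 21/149 → 23/149
merge 23/149 + 25/149 → 48/149
merge 45/149 + 48/149 → 93/149
merge 56/149 + 93/149 → 1
L = 23/149 + 48/149 + 93/149 + 1 = 313/149 ≈ 2.101 bits/symbol.

2.101 bits/symbol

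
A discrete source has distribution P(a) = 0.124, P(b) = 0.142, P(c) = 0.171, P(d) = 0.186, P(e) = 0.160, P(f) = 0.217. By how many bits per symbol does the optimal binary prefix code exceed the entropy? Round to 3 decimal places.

Entropy H = −Σ p log₂ p ≈ 2.5617 bits.
Huffman merges: 31/250+71/500→133/500; 4/25+171/1000→331/1000; 93/500+217/1000→403/1000; 133/500+331/1000→597/1000; 403/1000+597/1000→1. L = 2597/1000 ≈ 2.5970.
L − H = 2.5970 − 2.5617 = 0.035 bits.

0.035 bits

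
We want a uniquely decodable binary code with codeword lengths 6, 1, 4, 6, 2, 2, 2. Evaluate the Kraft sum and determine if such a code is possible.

With common denominator 2^6 = 64: Σ 2^(−ℓᵢ) = 1/64 + 32/64 + 4/64 + 1/64 + 16/64 + 16/64 + 16/64 = 86/64 = 1.34375.
Kraft's inequality requires Σ ≤ 1; here Σ = 1.34375 > 1, so no such prefix code exists.

1.34375; no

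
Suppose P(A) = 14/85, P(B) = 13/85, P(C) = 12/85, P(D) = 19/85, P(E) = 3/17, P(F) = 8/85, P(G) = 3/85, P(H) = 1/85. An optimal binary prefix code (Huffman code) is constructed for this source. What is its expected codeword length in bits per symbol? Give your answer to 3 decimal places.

2.788 bits/symbol

Repeatedly combine the two least-probable nodes; the expected code length is the sum of the merged weights.
merge 1/85 + 3/85 → 4/85
merge 4/85 + 8/85 → 12/85
merge 12/85 + 12/85 → 24/85
merge 13/85 + 14/85 → 27/85
merge 3/17 + 19/85 → 2/5
merge 24/85 + 27/85 → 3/5
merge 2/5 + 3/5 → 1
L = 4/85 + 12/85 + 24/85 + 27/85 + 2/5 + 3/5 + 1 = 237/85 ≈ 2.788 bits/symbol.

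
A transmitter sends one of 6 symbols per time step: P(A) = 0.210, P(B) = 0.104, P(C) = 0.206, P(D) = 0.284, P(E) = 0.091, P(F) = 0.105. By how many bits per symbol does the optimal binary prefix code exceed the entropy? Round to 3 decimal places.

Entropy H = −Σ p log₂ p ≈ 2.4538 bits.
Huffman merges: 91/1000+13/125→39/200; 21/200+39/200→3/10; 103/500+21/100→52/125; 71/250+3/10→73/125; 52/125+73/125→1. L = 499/200 ≈ 2.4950.
L − H = 2.4950 − 2.4538 = 0.041 bits.

0.041 bits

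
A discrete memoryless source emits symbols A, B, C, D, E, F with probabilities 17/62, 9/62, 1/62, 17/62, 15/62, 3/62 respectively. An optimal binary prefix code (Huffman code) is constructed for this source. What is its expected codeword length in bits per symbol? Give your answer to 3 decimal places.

Repeatedly combine the two least-probable nodes; the expected code length is the sum of the merged weights.
merge 1/62 + 3/62 → 2/31
merge 2/31 + 9/62 → 13/62
merge 13/62 + 15/62 → 14/31
merge 17/62 + 17/62 → 17/31
merge 14/31 + 17/31 → 1
L = 2/31 + 13/62 + 14/31 + 17/31 + 1 = 141/62 ≈ 2.274 bits/symbol.

2.274 bits/symbol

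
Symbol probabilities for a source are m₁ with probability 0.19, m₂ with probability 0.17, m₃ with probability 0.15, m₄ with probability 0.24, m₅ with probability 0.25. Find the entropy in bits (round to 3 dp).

H = −Σ pᵢ log₂ pᵢ.
−0.19·log₂(0.19) = 0.4552
−0.17·log₂(0.17) = 0.4346
−0.15·log₂(0.15) = 0.4105
−0.24·log₂(0.24) = 0.4941
−0.25·log₂(0.25) = 0.5000
Sum ≈ 2.2945 → 2.294 bits.

2.294 bits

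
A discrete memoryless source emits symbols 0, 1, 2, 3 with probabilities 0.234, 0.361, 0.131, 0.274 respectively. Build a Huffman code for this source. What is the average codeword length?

Repeatedly combine the two least-probable nodes; the expected code length is the sum of the merged weights.
merge 131/1000 + 117/500 → 73/200
merge 137/500 + 361/1000 → 127/200
merge 73/200 + 127/200 → 1
L = 73/200 + 127/200 + 1 = 2 bits/symbol.

2 bits/symbol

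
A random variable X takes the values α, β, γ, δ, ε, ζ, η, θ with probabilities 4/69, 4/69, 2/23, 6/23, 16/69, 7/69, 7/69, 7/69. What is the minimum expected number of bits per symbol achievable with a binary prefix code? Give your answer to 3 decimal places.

Repeatedly combine the two least-probable nodes; the expected code length is the sum of the merged weights.
merge 4/69 + 4/69 → 8/69
merge 2/23 + 7/69 → 13/69
merge 7/69 + 7/69 → 14/69
merge 8/69 + 13/69 → 7/23
merge 14/69 + 16/69 → 10/23
merge 6/23 + 7/23 → 13/23
merge 10/23 + 13/23 → 1
L = 8/69 + 13/69 + 14/69 + 7/23 + 10/23 + 13/23 + 1 = 194/69 ≈ 2.812 bits/symbol.

2.812 bits/symbol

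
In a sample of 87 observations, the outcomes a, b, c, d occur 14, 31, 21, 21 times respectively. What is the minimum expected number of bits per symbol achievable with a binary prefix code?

Probabilities are the counts divided by 87.
Repeatedly combine the two least-probable nodes; the expected code length is the sum of the merged weights.
merge 14/87 + 7/29 → 35/87
merge 7/29 + 31/87 → 52/87
merge 35/87 + 52/87 → 1
L = 35/87 + 52/87 + 1 = 2 bits/symbol.

2 bits/symbol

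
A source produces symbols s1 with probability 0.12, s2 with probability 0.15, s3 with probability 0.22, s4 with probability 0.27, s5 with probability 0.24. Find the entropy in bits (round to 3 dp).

2.262 bits

H = −Σ pᵢ log₂ pᵢ.
−0.12·log₂(0.12) = 0.3671
−0.15·log₂(0.15) = 0.4105
−0.22·log₂(0.22) = 0.4806
−0.27·log₂(0.27) = 0.5100
−0.24·log₂(0.24) = 0.4941
Sum ≈ 2.2623 → 2.262 bits.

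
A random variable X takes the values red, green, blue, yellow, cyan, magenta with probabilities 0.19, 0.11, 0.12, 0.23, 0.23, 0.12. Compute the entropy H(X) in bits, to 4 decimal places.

2.5150 bits

H = −Σ pᵢ log₂ pᵢ.
−0.19·log₂(0.19) = 0.4552
−0.11·log₂(0.11) = 0.3503
−0.12·log₂(0.12) = 0.3671
−0.23·log₂(0.23) = 0.4877
−0.23·log₂(0.23) = 0.4877
−0.12·log₂(0.12) = 0.3671
Sum ≈ 2.5150 → 2.5150 bits.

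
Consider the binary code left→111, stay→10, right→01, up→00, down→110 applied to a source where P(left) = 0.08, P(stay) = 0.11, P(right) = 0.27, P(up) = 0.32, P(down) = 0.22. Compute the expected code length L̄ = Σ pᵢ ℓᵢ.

L̄ = Σ pᵢ·ℓᵢ = 0.08·3 + 0.11·2 + 0.27·2 + 0.32·2 + 0.22·3 = 2.3 bits/symbol.

2.3 bits/symbol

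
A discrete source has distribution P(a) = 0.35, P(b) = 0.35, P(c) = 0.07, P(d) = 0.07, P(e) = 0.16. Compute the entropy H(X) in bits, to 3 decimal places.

2.020 bits

H = −Σ pᵢ log₂ pᵢ.
−0.35·log₂(0.35) = 0.5301
−0.35·log₂(0.35) = 0.5301
−0.07·log₂(0.07) = 0.2686
−0.07·log₂(0.07) = 0.2686
−0.16·log₂(0.16) = 0.4230
Sum ≈ 2.0203 → 2.020 bits.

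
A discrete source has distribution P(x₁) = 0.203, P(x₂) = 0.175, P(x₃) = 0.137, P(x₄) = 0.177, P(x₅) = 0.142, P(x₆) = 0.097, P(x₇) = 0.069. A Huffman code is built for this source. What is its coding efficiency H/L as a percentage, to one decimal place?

Entropy H = −Σ p log₂ p ≈ 2.7346 bits.
Huffman merges: 69/1000+97/1000→83/500; 137/1000+71/500→279/1000; 83/500+7/40→341/1000; 177/1000+203/1000→19/50; 279/1000+341/1000→31/50; 19/50+31/50→1. L = 1393/500 ≈ 2.7860.
Efficiency = H/L = 2.7346/2.7860 = 98.2%.

98.2%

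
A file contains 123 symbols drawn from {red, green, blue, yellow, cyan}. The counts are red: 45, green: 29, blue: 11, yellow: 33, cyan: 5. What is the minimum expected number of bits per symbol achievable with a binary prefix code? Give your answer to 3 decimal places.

Probabilities are the counts divided by 123.
Repeatedly combine the two least-probable nodes; the expected code length is the sum of the merged weights.
merge 5/123 + 11/123 → 16/123
merge 16/123 + 29/123 → 15/41
merge 11/41 + 15/41 → 26/41
merge 15/41 + 26/41 → 1
L = 16/123 + 15/41 + 26/41 + 1 = 262/123 ≈ 2.130 bits/symbol.

2.130 bits/symbol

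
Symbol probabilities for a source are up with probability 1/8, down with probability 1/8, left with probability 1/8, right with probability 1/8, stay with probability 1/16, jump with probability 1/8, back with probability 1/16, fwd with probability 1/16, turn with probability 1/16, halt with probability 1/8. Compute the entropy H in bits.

Each probability is a power of 1/2, so log₂(1/p) is an integer.
H = Σ p·log₂(1/p) = 1/8·3 + 1/8·3 + 1/8·3 + 1/8·3 + 1/16·4 + 1/8·3 + 1/16·4 + 1/16·4 + 1/16·4 + 1/8·3 = 3.25 bits.

3.25 bits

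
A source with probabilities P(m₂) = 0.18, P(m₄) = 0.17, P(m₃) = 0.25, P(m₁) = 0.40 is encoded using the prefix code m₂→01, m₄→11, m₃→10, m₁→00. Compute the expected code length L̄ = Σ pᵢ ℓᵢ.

L̄ = Σ pᵢ·ℓᵢ = 0.18·2 + 0.17·2 + 0.25·2 + 0.40·2 = 2 bits/symbol.

2 bits/symbol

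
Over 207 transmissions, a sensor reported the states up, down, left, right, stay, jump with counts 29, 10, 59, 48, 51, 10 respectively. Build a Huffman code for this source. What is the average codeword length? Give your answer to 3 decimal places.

2.333 bits/symbol

Probabilities are the counts divided by 207.
Repeatedly combine the two least-probable nodes; the expected code length is the sum of the merged weights.
merge 10/207 + 10/207 → 20/207
merge 20/207 + 29/207 → 49/207
merge 16/69 + 49/207 → 97/207
merge 17/69 + 59/207 → 110/207
merge 97/207 + 110/207 → 1
L = 20/207 + 49/207 + 97/207 + 110/207 + 1 = 7/3 ≈ 2.333 bits/symbol.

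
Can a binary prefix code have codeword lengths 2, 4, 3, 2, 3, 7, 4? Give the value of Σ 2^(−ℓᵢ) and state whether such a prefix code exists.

0.8828125; yes

With common denominator 2^7 = 128: Σ 2^(−ℓᵢ) = 32/128 + 8/128 + 16/128 + 32/128 + 16/128 + 1/128 + 8/128 = 113/128 = 0.8828125.
Kraft's inequality requires Σ ≤ 1; here Σ = 0.8828125 ≤ 1, so such a prefix code exists.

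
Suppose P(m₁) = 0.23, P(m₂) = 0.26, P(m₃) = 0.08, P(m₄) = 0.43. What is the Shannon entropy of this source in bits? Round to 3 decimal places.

H = −Σ pᵢ log₂ pᵢ.
−0.23·log₂(0.23) = 0.4877
−0.26·log₂(0.26) = 0.5053
−0.08·log₂(0.08) = 0.2915
−0.43·log₂(0.43) = 0.5236
Sum ≈ 1.8080 → 1.808 bits.

1.808 bits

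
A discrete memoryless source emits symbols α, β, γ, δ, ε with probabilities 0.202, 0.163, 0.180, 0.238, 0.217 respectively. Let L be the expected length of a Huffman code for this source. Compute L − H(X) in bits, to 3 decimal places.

Entropy H = −Σ p log₂ p ≈ 2.3092 bits.
Huffman merges: 163/1000+9/50→343/1000; 101/500+217/1000→419/1000; 119/500+343/1000→581/1000; 419/1000+581/1000→1. L = 2343/1000 ≈ 2.3430.
L − H = 2.3430 − 2.3092 = 0.034 bits.

0.034 bits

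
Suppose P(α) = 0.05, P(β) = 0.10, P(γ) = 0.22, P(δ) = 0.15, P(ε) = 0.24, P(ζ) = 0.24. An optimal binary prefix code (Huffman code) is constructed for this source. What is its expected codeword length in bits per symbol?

Repeatedly combine the two least-probable nodes; the expected code length is the sum of the merged weights.
merge 1/20 + 1/10 → 3/20
merge 3/20 + 3/20 → 3/10
merge 11/50 + 6/25 → 23/50
merge 6/25 + 3/10 → 27/50
merge 23/50 + 27/50 → 1
L = 3/20 + 3/10 + 23/50 + 27/50 + 1 = 49/20 = 2.45 bits/symbol.

2.45 bits/symbol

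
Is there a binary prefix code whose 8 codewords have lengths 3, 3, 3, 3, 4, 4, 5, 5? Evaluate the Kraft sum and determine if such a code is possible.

0.6875; yes

With common denominator 2^5 = 32: Σ 2^(−ℓᵢ) = 4/32 + 4/32 + 4/32 + 4/32 + 2/32 + 2/32 + 1/32 + 1/32 = 22/32 = 0.6875.
Kraft's inequality requires Σ ≤ 1; here Σ = 0.6875 ≤ 1, so such a prefix code exists.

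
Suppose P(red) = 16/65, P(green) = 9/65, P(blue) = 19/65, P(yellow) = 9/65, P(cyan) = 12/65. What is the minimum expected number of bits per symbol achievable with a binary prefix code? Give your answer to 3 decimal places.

2.277 bits/symbol

Repeatedly combine the two least-probable nodes; the expected code length is the sum of the merged weights.
merge 9/65 + 9/65 → 18/65
merge 12/65 + 16/65 → 28/65
merge 18/65 + 19/65 → 37/65
merge 28/65 + 37/65 → 1
L = 18/65 + 28/65 + 37/65 + 1 = 148/65 ≈ 2.277 bits/symbol.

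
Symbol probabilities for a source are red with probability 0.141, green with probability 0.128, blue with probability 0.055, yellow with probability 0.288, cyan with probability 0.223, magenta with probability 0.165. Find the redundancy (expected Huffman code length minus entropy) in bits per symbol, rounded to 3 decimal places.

0.052 bits

Entropy H = −Σ p log₂ p ≈ 2.4372 bits.
Huffman merges: 11/200+16/125→183/1000; 141/1000+33/200→153/500; 183/1000+223/1000→203/500; 36/125+153/500→297/500; 203/500+297/500→1. L = 2489/1000 ≈ 2.4890.
L − H = 2.4890 − 2.4372 = 0.052 bits.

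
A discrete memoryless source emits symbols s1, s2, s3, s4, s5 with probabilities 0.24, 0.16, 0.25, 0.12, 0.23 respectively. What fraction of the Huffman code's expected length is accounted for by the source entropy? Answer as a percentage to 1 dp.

Entropy H = −Σ p log₂ p ≈ 2.2719 bits.
Huffman merges: 3/25+4/25→7/25; 23/100+6/25→47/100; 1/4+7/25→53/100; 47/100+53/100→1. L = 57/25 ≈ 2.2800.
Efficiency = H/L = 2.2719/2.2800 = 99.6%.

99.6%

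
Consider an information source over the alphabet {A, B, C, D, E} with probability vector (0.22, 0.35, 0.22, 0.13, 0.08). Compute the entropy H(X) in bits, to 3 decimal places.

2.165 bits

H = −Σ pᵢ log₂ pᵢ.
−0.22·log₂(0.22) = 0.4806
−0.35·log₂(0.35) = 0.5301
−0.22·log₂(0.22) = 0.4806
−0.13·log₂(0.13) = 0.3826
−0.08·log₂(0.08) = 0.2915
Sum ≈ 2.1654 → 2.165 bits.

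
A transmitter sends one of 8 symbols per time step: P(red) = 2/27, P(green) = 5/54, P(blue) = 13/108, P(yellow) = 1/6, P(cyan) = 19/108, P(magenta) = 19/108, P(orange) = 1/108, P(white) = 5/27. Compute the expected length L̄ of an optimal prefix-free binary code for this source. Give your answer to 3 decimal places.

2.898 bits/symbol

Repeatedly combine the two least-probable nodes; the expected code length is the sum of the merged weights.
merge 1/108 + 2/27 → 1/12
merge 1/12 + 5/54 → 19/108
merge 13/108 + 1/6 → 31/108
merge 19/108 + 19/108 → 19/54
merge 19/108 + 5/27 → 13/36
merge 31/108 + 19/54 → 23/36
merge 13/36 + 23/36 → 1
L = 1/12 + 19/108 + 31/108 + 19/54 + 13/36 + 23/36 + 1 = 313/108 ≈ 2.898 bits/symbol.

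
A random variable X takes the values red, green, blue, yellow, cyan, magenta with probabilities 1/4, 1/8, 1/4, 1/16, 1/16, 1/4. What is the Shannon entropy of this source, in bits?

2.375 bits

Each probability is a power of 1/2, so log₂(1/p) is an integer.
H = Σ p·log₂(1/p) = 1/4·2 + 1/8·3 + 1/4·2 + 1/16·4 + 1/16·4 + 1/4·2 = 2.375 bits.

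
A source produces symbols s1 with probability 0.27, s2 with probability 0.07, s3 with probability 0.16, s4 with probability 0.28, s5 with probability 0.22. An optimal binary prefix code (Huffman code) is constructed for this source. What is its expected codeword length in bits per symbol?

2.23 bits/symbol

Repeatedly combine the two least-probable nodes; the expected code length is the sum of the merged weights.
merge 7/100 + 4/25 → 23/100
merge 11/50 + 23/100 → 9/20
merge 27/100 + 7/25 → 11/20
merge 9/20 + 11/20 → 1
L = 23/100 + 9/20 + 11/20 + 1 = 223/100 = 2.23 bits/symbol.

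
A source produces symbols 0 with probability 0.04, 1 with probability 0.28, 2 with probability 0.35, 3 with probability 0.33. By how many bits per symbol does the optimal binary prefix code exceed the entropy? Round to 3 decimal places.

Entropy H = −Σ p log₂ p ≈ 1.7579 bits.
Huffman merges: 1/25+7/25→8/25; 8/25+33/100→13/20; 7/20+13/20→1. L = 197/100 ≈ 1.9700.
L − H = 1.9700 − 1.7579 = 0.212 bits.

0.212 bits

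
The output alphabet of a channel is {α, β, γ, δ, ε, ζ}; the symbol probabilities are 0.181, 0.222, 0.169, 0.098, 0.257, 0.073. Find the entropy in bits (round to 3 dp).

2.470 bits

H = −Σ pᵢ log₂ pᵢ.
−0.181·log₂(0.181) = 0.4463
−0.222·log₂(0.222) = 0.4820
−0.169·log₂(0.169) = 0.4335
−0.098·log₂(0.098) = 0.3284
−0.257·log₂(0.257) = 0.5038
−0.073·log₂(0.073) = 0.2756
Sum ≈ 2.4697 → 2.470 bits.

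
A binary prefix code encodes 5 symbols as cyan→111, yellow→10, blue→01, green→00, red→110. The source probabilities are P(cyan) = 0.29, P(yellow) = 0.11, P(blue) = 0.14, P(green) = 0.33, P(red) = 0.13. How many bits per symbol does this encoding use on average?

2.42 bits/symbol

L̄ = Σ pᵢ·ℓᵢ = 0.29·3 + 0.11·2 + 0.14·2 + 0.33·2 + 0.13·3 = 2.42 bits/symbol.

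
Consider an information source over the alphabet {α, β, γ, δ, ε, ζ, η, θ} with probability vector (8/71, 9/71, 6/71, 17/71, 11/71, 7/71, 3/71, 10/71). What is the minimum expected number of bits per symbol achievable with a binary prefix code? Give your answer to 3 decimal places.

2.887 bits/symbol

Repeatedly combine the two least-probable nodes; the expected code length is the sum of the merged weights.
merge 3/71 + 6/71 → 9/71
merge 7/71 + 8/71 → 15/71
merge 9/71 + 9/71 → 18/71
merge 10/71 + 11/71 → 21/71
merge 15/71 + 17/71 → 32/71
merge 18/71 + 21/71 → 39/71
merge 32/71 + 39/71 → 1
L = 9/71 + 15/71 + 18/71 + 21/71 + 32/71 + 39/71 + 1 = 205/71 ≈ 2.887 bits/symbol.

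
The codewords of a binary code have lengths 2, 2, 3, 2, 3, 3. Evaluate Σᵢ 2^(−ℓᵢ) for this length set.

1.125

With common denominator 2^3 = 8: Σ 2^(−ℓᵢ) = 2/8 + 2/8 + 1/8 + 2/8 + 1/8 + 1/8 = 9/8 = 1.125.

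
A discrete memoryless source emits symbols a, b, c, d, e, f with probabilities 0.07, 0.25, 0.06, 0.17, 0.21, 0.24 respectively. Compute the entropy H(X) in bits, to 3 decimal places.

2.414 bits

H = −Σ pᵢ log₂ pᵢ.
−0.07·log₂(0.07) = 0.2686
−0.25·log₂(0.25) = 0.5000
−0.06·log₂(0.06) = 0.2435
−0.17·log₂(0.17) = 0.4346
−0.21·log₂(0.21) = 0.4728
−0.24·log₂(0.24) = 0.4941
Sum ≈ 2.4136 → 2.414 bits.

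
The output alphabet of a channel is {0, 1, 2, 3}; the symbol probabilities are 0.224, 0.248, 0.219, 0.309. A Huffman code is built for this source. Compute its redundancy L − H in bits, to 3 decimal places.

0.014 bits

Entropy H = −Σ p log₂ p ≈ 1.9857 bits.
Huffman merges: 219/1000+28/125→443/1000; 31/125+309/1000→557/1000; 443/1000+557/1000→1. L = 2 ≈ 2.0000.
L − H = 2.0000 − 1.9857 = 0.014 bits.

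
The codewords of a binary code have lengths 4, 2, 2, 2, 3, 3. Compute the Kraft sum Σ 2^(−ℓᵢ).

1.0625

With common denominator 2^4 = 16: Σ 2^(−ℓᵢ) = 1/16 + 4/16 + 4/16 + 4/16 + 2/16 + 2/16 = 17/16 = 1.0625.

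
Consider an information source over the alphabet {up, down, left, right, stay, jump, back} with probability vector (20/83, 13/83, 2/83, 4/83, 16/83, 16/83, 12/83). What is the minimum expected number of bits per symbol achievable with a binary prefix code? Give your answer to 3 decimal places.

Repeatedly combine the two least-probable nodes; the expected code length is the sum of the merged weights.
merge 2/83 + 4/83 → 6/83
merge 6/83 + 12/83 → 18/83
merge 13/83 + 16/83 → 29/83
merge 16/83 + 18/83 → 34/83
merge 20/83 + 29/83 → 49/83
merge 34/83 + 49/83 → 1
L = 6/83 + 18/83 + 29/83 + 34/83 + 49/83 + 1 = 219/83 ≈ 2.639 bits/symbol.

2.639 bits/symbol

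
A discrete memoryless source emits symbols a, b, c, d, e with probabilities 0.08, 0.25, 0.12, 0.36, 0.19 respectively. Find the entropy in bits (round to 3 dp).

2.144 bits

H = −Σ pᵢ log₂ pᵢ.
−0.08·log₂(0.08) = 0.2915
−0.25·log₂(0.25) = 0.5000
−0.12·log₂(0.12) = 0.3671
−0.36·log₂(0.36) = 0.5306
−0.19·log₂(0.19) = 0.4552
Sum ≈ 2.1444 → 2.144 bits.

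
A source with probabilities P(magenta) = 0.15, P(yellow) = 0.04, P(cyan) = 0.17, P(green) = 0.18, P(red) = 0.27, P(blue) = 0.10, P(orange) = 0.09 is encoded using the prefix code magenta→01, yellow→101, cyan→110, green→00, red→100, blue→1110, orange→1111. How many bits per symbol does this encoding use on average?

L̄ = Σ pᵢ·ℓᵢ = 0.15·2 + 0.04·3 + 0.17·3 + 0.18·2 + 0.27·3 + 0.10·4 + 0.09·4 = 2.86 bits/symbol.

2.86 bits/symbol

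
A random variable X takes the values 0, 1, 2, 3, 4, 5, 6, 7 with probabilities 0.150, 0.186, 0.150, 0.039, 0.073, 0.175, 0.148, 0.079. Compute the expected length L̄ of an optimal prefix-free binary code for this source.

2.926 bits/symbol

Repeatedly combine the two least-probable nodes; the expected code length is the sum of the merged weights.
merge 39/1000 + 73/1000 → 14/125
merge 79/1000 + 14/125 → 191/1000
merge 37/250 + 3/20 → 149/500
merge 3/20 + 7/40 → 13/40
merge 93/500 + 191/1000 → 377/1000
merge 149/500 + 13/40 → 623/1000
merge 377/1000 + 623/1000 → 1
L = 14/125 + 191/1000 + 149/500 + 13/40 + 377/1000 + 623/1000 + 1 = 1463/500 = 2.926 bits/symbol.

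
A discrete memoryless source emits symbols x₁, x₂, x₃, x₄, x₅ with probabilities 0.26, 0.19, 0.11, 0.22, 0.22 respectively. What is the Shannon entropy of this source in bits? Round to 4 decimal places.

H = −Σ pᵢ log₂ pᵢ.
−0.26·log₂(0.26) = 0.5053
−0.19·log₂(0.19) = 0.4552
−0.11·log₂(0.11) = 0.3503
−0.22·log₂(0.22) = 0.4806
−0.22·log₂(0.22) = 0.4806
Sum ≈ 2.2719 → 2.2719 bits.

2.2719 bits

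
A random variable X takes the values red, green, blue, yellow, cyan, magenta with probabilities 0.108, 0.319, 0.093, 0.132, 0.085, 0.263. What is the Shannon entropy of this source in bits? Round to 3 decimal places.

2.386 bits

H = −Σ pᵢ log₂ pᵢ.
−0.108·log₂(0.108) = 0.3468
−0.319·log₂(0.319) = 0.5258
−0.093·log₂(0.093) = 0.3187
−0.132·log₂(0.132) = 0.3856
−0.085·log₂(0.085) = 0.3023
−0.263·log₂(0.263) = 0.5068
Sum ≈ 2.3860 → 2.386 bits.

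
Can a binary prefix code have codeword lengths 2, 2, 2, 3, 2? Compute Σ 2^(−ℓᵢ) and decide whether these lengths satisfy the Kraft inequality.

1.125; no

With common denominator 2^3 = 8: Σ 2^(−ℓᵢ) = 2/8 + 2/8 + 2/8 + 1/8 + 2/8 = 9/8 = 1.125.
Kraft's inequality requires Σ ≤ 1; here Σ = 1.125 > 1, so no such prefix code exists.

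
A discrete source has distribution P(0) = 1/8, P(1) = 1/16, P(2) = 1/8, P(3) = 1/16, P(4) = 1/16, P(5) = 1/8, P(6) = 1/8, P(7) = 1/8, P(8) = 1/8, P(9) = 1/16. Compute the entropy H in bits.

Each probability is a power of 1/2, so log₂(1/p) is an integer.
H = Σ p·log₂(1/p) = 1/8·3 + 1/16·4 + 1/8·3 + 1/16·4 + 1/16·4 + 1/8·3 + 1/8·3 + 1/8·3 + 1/8·3 + 1/16·4 = 3.25 bits.

3.25 bits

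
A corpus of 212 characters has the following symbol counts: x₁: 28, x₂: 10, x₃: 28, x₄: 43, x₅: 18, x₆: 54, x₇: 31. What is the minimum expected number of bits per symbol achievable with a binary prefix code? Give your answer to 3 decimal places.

Probabilities are the counts divided by 212.
Repeatedly combine the two least-probable nodes; the expected code length is the sum of the merged weights.
merge 5/106 + 9/106 → 7/53
merge 7/53 + 7/53 → 14/53
merge 7/53 + 31/212 → 59/212
merge 43/212 + 27/106 → 97/212
merge 14/53 + 59/212 → 115/212
merge 97/212 + 115/212 → 1
L = 7/53 + 14/53 + 59/212 + 97/212 + 115/212 + 1 = 567/212 ≈ 2.675 bits/symbol.

2.675 bits/symbol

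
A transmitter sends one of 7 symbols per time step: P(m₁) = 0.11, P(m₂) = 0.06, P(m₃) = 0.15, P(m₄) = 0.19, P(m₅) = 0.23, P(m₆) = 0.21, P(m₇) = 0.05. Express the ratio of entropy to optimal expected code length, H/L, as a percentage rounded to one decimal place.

Entropy H = −Σ p log₂ p ≈ 2.6362 bits.
Huffman merges: 1/20+3/50→11/100; 11/100+11/100→11/50; 3/20+19/100→17/50; 21/100+11/50→43/100; 23/100+17/50→57/100; 43/100+57/100→1. L = 267/100 ≈ 2.6700.
Efficiency = H/L = 2.6362/2.6700 = 98.7%.

98.7%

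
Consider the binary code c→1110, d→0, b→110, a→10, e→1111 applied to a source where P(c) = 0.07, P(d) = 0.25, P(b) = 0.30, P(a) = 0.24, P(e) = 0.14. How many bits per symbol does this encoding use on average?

2.47 bits/symbol

L̄ = Σ pᵢ·ℓᵢ = 0.07·4 + 0.25·1 + 0.30·3 + 0.24·2 + 0.14·4 = 2.47 bits/symbol.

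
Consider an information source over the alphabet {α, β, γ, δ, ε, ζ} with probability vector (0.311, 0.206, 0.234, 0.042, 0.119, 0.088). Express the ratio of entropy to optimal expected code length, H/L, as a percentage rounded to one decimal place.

Entropy H = −Σ p log₂ p ≈ 2.3500 bits.
Huffman merges: 21/500+11/125→13/100; 119/1000+13/100→249/1000; 103/500+117/500→11/25; 249/1000+311/1000→14/25; 11/25+14/25→1. L = 2379/1000 ≈ 2.3790.
Efficiency = H/L = 2.3500/2.3790 = 98.8%.

98.8%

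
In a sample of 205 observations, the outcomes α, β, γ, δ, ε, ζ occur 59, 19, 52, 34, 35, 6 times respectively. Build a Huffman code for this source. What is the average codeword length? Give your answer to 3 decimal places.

Probabilities are the counts divided by 205.
Repeatedly combine the two least-probable nodes; the expected code length is the sum of the merged weights.
merge 6/205 + 19/205 → 5/41
merge 5/41 + 34/205 → 59/205
merge 7/41 + 52/205 → 87/205
merge 59/205 + 59/205 → 118/205
merge 87/205 + 118/205 → 1
L = 5/41 + 59/205 + 87/205 + 118/205 + 1 = 494/205 ≈ 2.410 bits/symbol.

2.410 bits/symbol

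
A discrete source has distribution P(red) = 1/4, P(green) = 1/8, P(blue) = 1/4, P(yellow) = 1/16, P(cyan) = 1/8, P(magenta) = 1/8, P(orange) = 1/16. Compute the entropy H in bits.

Each probability is a power of 1/2, so log₂(1/p) is an integer.
H = Σ p·log₂(1/p) = 1/4·2 + 1/8·3 + 1/4·2 + 1/16·4 + 1/8·3 + 1/8·3 + 1/16·4 = 2.625 bits.

2.625 bits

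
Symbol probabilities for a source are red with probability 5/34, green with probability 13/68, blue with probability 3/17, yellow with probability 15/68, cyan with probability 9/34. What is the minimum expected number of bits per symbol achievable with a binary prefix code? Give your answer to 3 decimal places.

2.324 bits/symbol

Repeatedly combine the two least-probable nodes; the expected code length is the sum of the merged weights.
merge 5/34 + 3/17 → 11/34
merge 13/68 + 15/68 → 7/17
merge 9/34 + 11/34 → 10/17
merge 7/17 + 10/17 → 1
L = 11/34 + 7/17 + 10/17 + 1 = 79/34 ≈ 2.324 bits/symbol.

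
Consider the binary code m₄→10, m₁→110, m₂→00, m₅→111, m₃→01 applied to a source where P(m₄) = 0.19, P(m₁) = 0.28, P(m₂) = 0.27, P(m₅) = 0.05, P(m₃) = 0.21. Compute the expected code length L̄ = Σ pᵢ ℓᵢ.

L̄ = Σ pᵢ·ℓᵢ = 0.19·2 + 0.28·3 + 0.27·2 + 0.05·3 + 0.21·2 = 2.33 bits/symbol.

2.33 bits/symbol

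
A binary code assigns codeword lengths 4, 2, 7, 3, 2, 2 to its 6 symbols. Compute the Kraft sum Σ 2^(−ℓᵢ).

0.9453125

With common denominator 2^7 = 128: Σ 2^(−ℓᵢ) = 8/128 + 32/128 + 1/128 + 16/128 + 32/128 + 32/128 = 121/128 = 0.9453125.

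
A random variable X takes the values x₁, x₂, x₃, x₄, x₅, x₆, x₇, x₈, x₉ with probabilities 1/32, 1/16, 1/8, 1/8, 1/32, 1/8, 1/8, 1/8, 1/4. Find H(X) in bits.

2.9375 bits

Each probability is a power of 1/2, so log₂(1/p) is an integer.
H = Σ p·log₂(1/p) = 1/32·5 + 1/16·4 + 1/8·3 + 1/8·3 + 1/32·5 + 1/8·3 + 1/8·3 + 1/8·3 + 1/4·2 = 2.9375 bits.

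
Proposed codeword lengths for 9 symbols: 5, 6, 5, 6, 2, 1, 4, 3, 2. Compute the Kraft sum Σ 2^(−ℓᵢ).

With common denominator 2^6 = 64: Σ 2^(−ℓᵢ) = 2/64 + 1/64 + 2/64 + 1/64 + 16/64 + 32/64 + 4/64 + 8/64 + 16/64 = 82/64 = 1.28125.

1.28125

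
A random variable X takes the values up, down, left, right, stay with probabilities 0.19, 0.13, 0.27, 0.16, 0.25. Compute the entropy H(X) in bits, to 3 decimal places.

2.271 bits

H = −Σ pᵢ log₂ pᵢ.
−0.19·log₂(0.19) = 0.4552
−0.13·log₂(0.13) = 0.3826
−0.27·log₂(0.27) = 0.5100
−0.16·log₂(0.16) = 0.4230
−0.25·log₂(0.25) = 0.5000
Sum ≈ 2.2709 → 2.271 bits.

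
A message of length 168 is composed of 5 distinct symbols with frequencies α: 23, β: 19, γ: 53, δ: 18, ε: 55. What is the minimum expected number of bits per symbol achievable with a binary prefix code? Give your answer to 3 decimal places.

Probabilities are the counts divided by 168.
Repeatedly combine the two least-probable nodes; the expected code length is the sum of the merged weights.
merge 3/28 + 19/168 → 37/168
merge 23/168 + 37/168 → 5/14
merge 53/168 + 55/168 → 9/14
merge 5/14 + 9/14 → 1
L = 37/168 + 5/14 + 9/14 + 1 = 373/168 ≈ 2.220 bits/symbol.

2.220 bits/symbol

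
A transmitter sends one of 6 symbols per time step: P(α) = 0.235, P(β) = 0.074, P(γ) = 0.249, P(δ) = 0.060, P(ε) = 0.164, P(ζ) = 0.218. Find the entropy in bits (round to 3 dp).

H = −Σ pᵢ log₂ pᵢ.
−0.235·log₂(0.235) = 0.4910
−0.074·log₂(0.074) = 0.2780
−0.249·log₂(0.249) = 0.4994
−0.060·log₂(0.060) = 0.2435
−0.164·log₂(0.164) = 0.4278
−0.218·log₂(0.218) = 0.4791
Sum ≈ 2.4187 → 2.419 bits.

2.419 bits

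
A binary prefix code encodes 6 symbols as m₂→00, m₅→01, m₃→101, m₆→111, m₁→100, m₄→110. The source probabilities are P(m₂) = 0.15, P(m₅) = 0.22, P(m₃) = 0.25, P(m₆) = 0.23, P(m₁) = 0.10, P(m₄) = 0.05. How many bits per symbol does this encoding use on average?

2.63 bits/symbol

L̄ = Σ pᵢ·ℓᵢ = 0.15·2 + 0.22·2 + 0.25·3 + 0.23·3 + 0.10·3 + 0.05·3 = 2.63 bits/symbol.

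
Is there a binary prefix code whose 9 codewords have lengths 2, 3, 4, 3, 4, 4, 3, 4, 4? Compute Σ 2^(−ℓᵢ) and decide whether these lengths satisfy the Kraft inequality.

With common denominator 2^4 = 16: Σ 2^(−ℓᵢ) = 4/16 + 2/16 + 1/16 + 2/16 + 1/16 + 1/16 + 2/16 + 1/16 + 1/16 = 15/16 = 0.9375.
Kraft's inequality requires Σ ≤ 1; here Σ = 0.9375 ≤ 1, so such a prefix code exists.

0.9375; yes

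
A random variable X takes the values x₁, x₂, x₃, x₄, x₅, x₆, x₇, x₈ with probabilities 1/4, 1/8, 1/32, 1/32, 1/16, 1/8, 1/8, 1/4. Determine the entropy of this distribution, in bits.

2.6875 bits

Each probability is a power of 1/2, so log₂(1/p) is an integer.
H = Σ p·log₂(1/p) = 1/4·2 + 1/8·3 + 1/32·5 + 1/32·5 + 1/16·4 + 1/8·3 + 1/8·3 + 1/4·2 = 2.6875 bits.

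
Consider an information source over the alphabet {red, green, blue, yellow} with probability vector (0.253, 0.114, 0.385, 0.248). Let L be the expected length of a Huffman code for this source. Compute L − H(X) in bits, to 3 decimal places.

Entropy H = −Σ p log₂ p ≈ 1.8878 bits.
Huffman merges: 57/500+31/125→181/500; 253/1000+181/500→123/200; 77/200+123/200→1. L = 1977/1000 ≈ 1.9770.
L − H = 1.9770 − 1.8878 = 0.089 bits.

0.089 bits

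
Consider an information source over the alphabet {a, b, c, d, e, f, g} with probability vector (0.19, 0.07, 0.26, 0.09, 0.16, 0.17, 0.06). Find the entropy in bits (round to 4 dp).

2.6429 bits

H = −Σ pᵢ log₂ pᵢ.
−0.19·log₂(0.19) = 0.4552
−0.07·log₂(0.07) = 0.2686
−0.26·log₂(0.26) = 0.5053
−0.09·log₂(0.09) = 0.3127
−0.16·log₂(0.16) = 0.4230
−0.17·log₂(0.17) = 0.4346
−0.06·log₂(0.06) = 0.2435
Sum ≈ 2.6429 → 2.6429 bits.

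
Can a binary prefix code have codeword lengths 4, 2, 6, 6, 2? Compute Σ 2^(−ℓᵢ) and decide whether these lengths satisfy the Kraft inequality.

0.59375; yes

With common denominator 2^6 = 64: Σ 2^(−ℓᵢ) = 4/64 + 16/64 + 1/64 + 1/64 + 16/64 = 38/64 = 0.59375.
Kraft's inequality requires Σ ≤ 1; here Σ = 0.59375 ≤ 1, so such a prefix code exists.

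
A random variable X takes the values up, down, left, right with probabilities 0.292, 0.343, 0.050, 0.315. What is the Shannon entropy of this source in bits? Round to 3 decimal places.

H = −Σ pᵢ log₂ pᵢ.
−0.292·log₂(0.292) = 0.5186
−0.343·log₂(0.343) = 0.5295
−0.050·log₂(0.050) = 0.2161
−0.315·log₂(0.315) = 0.5250
Sum ≈ 1.7891 → 1.789 bits.

1.789 bits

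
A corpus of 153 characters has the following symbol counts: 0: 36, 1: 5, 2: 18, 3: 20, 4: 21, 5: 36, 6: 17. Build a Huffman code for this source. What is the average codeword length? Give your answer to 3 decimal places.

Probabilities are the counts divided by 153.
Repeatedly combine the two least-probable nodes; the expected code length is the sum of the merged weights.
merge 5/153 + 1/9 → 22/153
merge 2/17 + 20/153 → 38/153
merge 7/51 + 22/153 → 43/153
merge 4/17 + 4/17 → 8/17
merge 38/153 + 43/153 → 9/17
merge 8/17 + 9/17 → 1
L = 22/153 + 38/153 + 43/153 + 8/17 + 9/17 + 1 = 409/153 ≈ 2.673 bits/symbol.

2.673 bits/symbol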